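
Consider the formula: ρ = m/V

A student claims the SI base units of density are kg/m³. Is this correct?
Units of each symbol in ρ = m/V:
  m (mass): kg
  V (volume): m³  → in the denominator, contributes 1/m³

Multiplying the contributions: [kg] · [1/m³]
Adding exponents of each base unit: kg: 1, m: -3
SI base units of density: kg/m³

The claimed units kg/m³ match the derived units, so the claim is correct.

Answer: Yes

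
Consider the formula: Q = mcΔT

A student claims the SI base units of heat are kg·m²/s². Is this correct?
Units of each symbol in Q = mcΔT:
  m (mass): kg
  c (specific heat capacity, in J/(kg·K)): m²/(s²·K)
  ΔT (temperature change): K

Multiplying the contributions: [kg] · [m²/(s²·K)] · [K]
Adding exponents of each base unit: kg: 1, m: 2, s: -2
SI base units of heat: kg·m²/s²

The claimed units kg·m²/s² match the derived units, so the claim is correct.

Answer: Yes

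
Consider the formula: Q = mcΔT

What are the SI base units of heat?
Units of each symbol in Q = mcΔT:
  m (mass): kg
  c (specific heat capacity, in J/(kg·K)): m²/(s²·K)
  ΔT (temperature change): K

Multiplying the contributions: [kg] · [m²/(s²·K)] · [K]
Adding exponents of each base unit: kg: 1, m: 2, s: -2
SI base units of heat: kg·m²/s²

Answer: kg·m²/s²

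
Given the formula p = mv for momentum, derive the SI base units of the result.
Units of each symbol in p = mv:
  m (mass): kg
  v (velocity): m/s

Multiplying the contributions: [kg] · [m/s]
Adding exponents of each base unit: kg: 1, m: 1, s: -1
SI base units of momentum: kg·m/s

Answer: kg·m/s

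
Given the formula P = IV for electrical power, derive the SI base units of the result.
Units of each symbol in P = IV:
  I (current): A
  V (voltage, in volts): kg·m²/(s³·A)

Multiplying the contributions: [A] · [kg·m²/(s³·A)]
Adding exponents of each base unit: kg: 1, m: 2, s: -3
SI base units of electrical power: kg·m²/s³

Answer: kg·m²/s³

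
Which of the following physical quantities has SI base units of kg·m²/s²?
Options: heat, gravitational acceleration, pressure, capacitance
Checking the SI base units of each option:
  heat (Q = mcΔT): kg·m²/s²  ✓ matches
  gravitational acceleration (g = GM/r²): m/s²  ✗
  pressure (P = F/A): kg/(m·s²)  ✗
  capacitance (C = Q/V): s⁴·A²/(kg·m²)  ✗

Only heat has units kg·m²/s².

Answer: heat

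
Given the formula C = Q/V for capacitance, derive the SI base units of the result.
Units of each symbol in C = Q/V:
  Q (charge, in coulombs): s·A
  V (voltage, in volts): kg·m²/(s³·A)  → in the denominator, contributes s³·A/(kg·m²)

Multiplying the contributions: [s·A] · [s³·A/(kg·m²)]
Adding exponents of each base unit: kg: -1, m: -2, s: 4, A: 2
SI base units of capacitance: s⁴·A²/(kg·m²)

Answer: s⁴·A²/(kg·m²)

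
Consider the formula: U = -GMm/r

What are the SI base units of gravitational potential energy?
Units of each symbol in U = -GMm/r:
  G (gravitational constant): m³/(kg·s²)
  M (mass): kg
  m (mass): kg
  r (distance): m  → in the denominator, contributes 1/m
  The minus sign does not affect the units.

Multiplying the contributions: [m³/(kg·s²)] · [kg] · [kg] · [1/m]
Adding exponents of each base unit: kg: 1, m: 2, s: -2
SI base units of gravitational potential energy: kg·m²/s²

Answer: kg·m²/s²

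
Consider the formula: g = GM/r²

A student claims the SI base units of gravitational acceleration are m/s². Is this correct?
Units of each symbol in g = GM/r²:
  G (gravitational constant): m³/(kg·s²)
  M (mass): kg
  r (distance): m  → to the power 2 in the denominator, contributes 1/m²

Multiplying the contributions: [m³/(kg·s²)] · [kg] · [1/m²]
Adding exponents of each base unit: m: 1, s: -2
SI base units of gravitational acceleration: m/s²

The claimed units m/s² match the derived units, so the claim is correct.

Answer: Yes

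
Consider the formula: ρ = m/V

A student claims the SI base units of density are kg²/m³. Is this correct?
Units of each symbol in ρ = m/V:
  m (mass): kg
  V (volume): m³  → in the denominator, contributes 1/m³

Multiplying the contributions: [kg] · [1/m³]
Adding exponents of each base unit: kg: 1, m: -3
SI base units of density: kg/m³

The claimed units kg²/m³ (exponents kg: 2, m: -3) do not match the derived units kg/m³ (exponents kg: 1, m: -3), so the claim is incorrect.

Answer: No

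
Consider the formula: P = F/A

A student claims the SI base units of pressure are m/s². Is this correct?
Units of each symbol in P = F/A:
  F (force): kg·m/s²
  A (area): m²  → in the denominator, contributes 1/m²

Multiplying the contributions: [kg·m/s²] · [1/m²]
Adding exponents of each base unit: kg: 1, m: -1, s: -2
SI base units of pressure: kg/(m·s²)

The claimed units m/s² (exponents m: 1, s: -2) do not match the derived units kg/(m·s²) (exponents kg: 1, m: -1, s: -2), so the claim is incorrect.

Answer: No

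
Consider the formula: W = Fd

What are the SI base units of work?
Units of each symbol in W = Fd:
  F (force): kg·m/s²
  d (displacement): m

Multiplying the contributions: [kg·m/s²] · [m]
Adding exponents of each base unit: kg: 1, m: 2, s: -2
SI base units of work: kg·m²/s²

Answer: kg·m²/s²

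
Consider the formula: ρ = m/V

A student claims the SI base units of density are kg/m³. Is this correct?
Units of each symbol in ρ = m/V:
  m (mass): kg
  V (volume): m³  → in the denominator, contributes 1/m³

Multiplying the contributions: [kg] · [1/m³]
Adding exponents of each base unit: kg: 1, m: -3
SI base units of density: kg/m³

The claimed units kg/m³ match the derived units, so the claim is correct.

Answer: Yes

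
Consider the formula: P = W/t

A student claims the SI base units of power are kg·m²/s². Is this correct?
Units of each symbol in P = W/t:
  W (work): kg·m²/s²
  t (time): s  → in the denominator, contributes 1/s

Multiplying the contributions: [kg·m²/s²] · [1/s]
Adding exponents of each base unit: kg: 1, m: 2, s: -3
SI base units of power: kg·m²/s³

The claimed units kg·m²/s² (exponents kg: 1, m: 2, s: -2) do not match the derived units kg·m²/s³ (exponents kg: 1, m: 2, s: -3), so the claim is incorrect.

Answer: No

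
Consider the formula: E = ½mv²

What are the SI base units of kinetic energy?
Units of each symbol in E = ½mv²:
  m (mass): kg
  v (speed): m/s  → to the power 2, contributes m²/s²
  The factor ½ is dimensionless.

Multiplying the contributions: [kg] · [m²/s²]
Adding exponents of each base unit: kg: 1, m: 2, s: -2
SI base units of kinetic energy: kg·m²/s²

Answer: kg·m²/s²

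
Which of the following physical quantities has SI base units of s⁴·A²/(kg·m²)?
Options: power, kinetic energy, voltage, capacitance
Checking the SI base units of each option:
  power (P = W/t): kg·m²/s³  ✗
  kinetic energy (E = ½mv²): kg·m²/s²  ✗
  voltage (V = IR): kg·m²/(s³·A)  ✗
  capacitance (C = Q/V): s⁴·A²/(kg·m²)  ✓ matches

Only capacitance has units s⁴·A²/(kg·m²).

Answer: capacitance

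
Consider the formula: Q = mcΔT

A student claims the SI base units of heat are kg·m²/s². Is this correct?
Units of each symbol in Q = mcΔT:
  m (mass): kg
  c (specific heat capacity, in J/(kg·K)): m²/(s²·K)
  ΔT (temperature change): K

Multiplying the contributions: [kg] · [m²/(s²·K)] · [K]
Adding exponents of each base unit: kg: 1, m: 2, s: -2
SI base units of heat: kg·m²/s²

The claimed units kg·m²/s² match the derived units, so the claim is correct.

Answer: Yes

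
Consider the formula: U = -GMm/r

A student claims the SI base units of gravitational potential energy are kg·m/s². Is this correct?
Units of each symbol in U = -GMm/r:
  G (gravitational constant): m³/(kg·s²)
  M (mass): kg
  m (mass): kg
  r (distance): m  → in the denominator, contributes 1/m
  The minus sign does not affect the units.

Multiplying the contributions: [m³/(kg·s²)] · [kg] · [kg] · [1/m]
Adding exponents of each base unit: kg: 1, m: 2, s: -2
SI base units of gravitational potential energy: kg·m²/s²

The claimed units kg·m/s² (exponents kg: 1, m: 1, s: -2) do not match the derived units kg·m²/s² (exponents kg: 1, m: 2, s: -2), so the claim is incorrect.

Answer: No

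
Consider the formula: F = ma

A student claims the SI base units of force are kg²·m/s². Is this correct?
Units of each symbol in F = ma:
  m (mass): kg
  a (acceleration): m/s²

Multiplying the contributions: [kg] · [m/s²]
Adding exponents of each base unit: kg: 1, m: 1, s: -2
SI base units of force: kg·m/s²

The claimed units kg²·m/s² (exponents kg: 2, m: 1, s: -2) do not match the derived units kg·m/s² (exponents kg: 1, m: 1, s: -2), so the claim is incorrect.

Answer: No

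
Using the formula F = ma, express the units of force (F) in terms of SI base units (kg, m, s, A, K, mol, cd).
Units of each symbol in F = ma:
  m (mass): kg
  a (acceleration): m/s²

Multiplying the contributions: [kg] · [m/s²]
Adding exponents of each base unit: kg: 1, m: 1, s: -2
SI base units of force: kg·m/s²

Answer: kg·m/s²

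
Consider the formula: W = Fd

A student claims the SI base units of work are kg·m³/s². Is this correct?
Units of each symbol in W = Fd:
  F (force): kg·m/s²
  d (displacement): m

Multiplying the contributions: [kg·m/s²] · [m]
Adding exponents of each base unit: kg: 1, m: 2, s: -2
SI base units of work: kg·m²/s²

The claimed units kg·m³/s² (exponents kg: 1, m: 3, s: -2) do not match the derived units kg·m²/s² (exponents kg: 1, m: 2, s: -2), so the claim is incorrect.

Answer: No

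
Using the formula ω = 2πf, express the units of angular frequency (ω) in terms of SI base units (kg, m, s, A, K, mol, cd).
Units of each symbol in ω = 2πf:
  f (frequency): 1/s
  The factor 2π is dimensionless.

Multiplying the contributions: [1/s]
Adding exponents of each base unit: s: -1
SI base units of angular frequency: 1/s

Answer: 1/s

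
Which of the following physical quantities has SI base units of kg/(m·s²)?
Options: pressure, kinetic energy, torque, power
Checking the SI base units of each option:
  pressure (P = F/A): kg/(m·s²)  ✓ matches
  kinetic energy (E = ½mv²): kg·m²/s²  ✗
  torque (τ = Fr): kg·m²/s²  ✗
  power (P = W/t): kg·m²/s³  ✗

Only pressure has units kg/(m·s²).

Answer: pressure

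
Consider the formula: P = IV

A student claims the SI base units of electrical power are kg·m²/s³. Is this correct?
Units of each symbol in P = IV:
  I (current): A
  V (voltage, in volts): kg·m²/(s³·A)

Multiplying the contributions: [A] · [kg·m²/(s³·A)]
Adding exponents of each base unit: kg: 1, m: 2, s: -3
SI base units of electrical power: kg·m²/s³

The claimed units kg·m²/s³ match the derived units, so the claim is correct.

Answer: Yes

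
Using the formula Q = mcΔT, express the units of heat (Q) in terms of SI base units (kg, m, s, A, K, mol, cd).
Units of each symbol in Q = mcΔT:
  m (mass): kg
  c (specific heat capacity, in J/(kg·K)): m²/(s²·K)
  ΔT (temperature change): K

Multiplying the contributions: [kg] · [m²/(s²·K)] · [K]
Adding exponents of each base unit: kg: 1, m: 2, s: -2
SI base units of heat: kg·m²/s²

Answer: kg·m²/s²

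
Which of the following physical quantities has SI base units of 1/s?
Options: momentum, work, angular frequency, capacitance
Checking the SI base units of each option:
  momentum (p = mv): kg·m/s  ✗
  work (W = Fd): kg·m²/s²  ✗
  angular frequency (ω = 2πf): 1/s  ✓ matches
  capacitance (C = Q/V): s⁴·A²/(kg·m²)  ✗

Only angular frequency has units 1/s.

Answer: angular frequency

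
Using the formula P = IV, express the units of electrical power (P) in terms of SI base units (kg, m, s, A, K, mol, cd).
Units of each symbol in P = IV:
  I (current): A
  V (voltage, in volts): kg·m²/(s³·A)

Multiplying the contributions: [A] · [kg·m²/(s³·A)]
Adding exponents of each base unit: kg: 1, m: 2, s: -3
SI base units of electrical power: kg·m²/s³

Answer: kg·m²/s³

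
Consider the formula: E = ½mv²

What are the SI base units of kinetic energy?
Units of each symbol in E = ½mv²:
  m (mass): kg
  v (speed): m/s  → to the power 2, contributes m²/s²
  The factor ½ is dimensionless.

Multiplying the contributions: [kg] · [m²/s²]
Adding exponents of each base unit: kg: 1, m: 2, s: -2
SI base units of kinetic energy: kg·m²/s²

Answer: kg·m²/s²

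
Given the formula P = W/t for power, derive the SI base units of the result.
Units of each symbol in P = W/t:
  W (work): kg·m²/s²
  t (time): s  → in the denominator, contributes 1/s

Multiplying the contributions: [kg·m²/s²] · [1/s]
Adding exponents of each base unit: kg: 1, m: 2, s: -3
SI base units of power: kg·m²/s³

Answer: kg·m²/s³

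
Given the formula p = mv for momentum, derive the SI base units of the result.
Units of each symbol in p = mv:
  m (mass): kg
  v (velocity): m/s

Multiplying the contributions: [kg] · [m/s]
Adding exponents of each base unit: kg: 1, m: 1, s: -1
SI base units of momentum: kg·m/s

Answer: kg·m/s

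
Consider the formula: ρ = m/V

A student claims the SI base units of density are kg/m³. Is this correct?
Units of each symbol in ρ = m/V:
  m (mass): kg
  V (volume): m³  → in the denominator, contributes 1/m³

Multiplying the contributions: [kg] · [1/m³]
Adding exponents of each base unit: kg: 1, m: -3
SI base units of density: kg/m³

The claimed units kg/m³ match the derived units, so the claim is correct.

Answer: Yes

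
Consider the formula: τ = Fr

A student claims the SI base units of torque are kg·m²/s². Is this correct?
Units of each symbol in τ = Fr:
  F (force): kg·m/s²
  r (lever arm): m

Multiplying the contributions: [kg·m/s²] · [m]
Adding exponents of each base unit: kg: 1, m: 2, s: -2
SI base units of torque: kg·m²/s²

The claimed units kg·m²/s² match the derived units, so the claim is correct.

Answer: Yes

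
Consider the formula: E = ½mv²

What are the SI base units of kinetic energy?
Units of each symbol in E = ½mv²:
  m (mass): kg
  v (speed): m/s  → to the power 2, contributes m²/s²
  The factor ½ is dimensionless.

Multiplying the contributions: [kg] · [m²/s²]
Adding exponents of each base unit: kg: 1, m: 2, s: -2
SI base units of kinetic energy: kg·m²/s²

Answer: kg·m²/s²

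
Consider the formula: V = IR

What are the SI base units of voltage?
Units of each symbol in V = IR:
  I (current): A
  R (resistance, in ohms): kg·m²/(s³·A²)

Multiplying the contributions: [A] · [kg·m²/(s³·A²)]
Adding exponents of each base unit: kg: 1, m: 2, s: -3, A: -1
SI base units of voltage: kg·m²/(s³·A)

Answer: kg·m²/(s³·A)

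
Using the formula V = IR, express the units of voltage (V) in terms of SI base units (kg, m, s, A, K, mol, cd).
Units of each symbol in V = IR:
  I (current): A
  R (resistance, in ohms): kg·m²/(s³·A²)

Multiplying the contributions: [A] · [kg·m²/(s³·A²)]
Adding exponents of each base unit: kg: 1, m: 2, s: -3, A: -1
SI base units of voltage: kg·m²/(s³·A)

Answer: kg·m²/(s³·A)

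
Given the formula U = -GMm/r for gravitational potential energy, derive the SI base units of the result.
Units of each symbol in U = -GMm/r:
  G (gravitational constant): m³/(kg·s²)
  M (mass): kg
  m (mass): kg
  r (distance): m  → in the denominator, contributes 1/m
  The minus sign does not affect the units.

Multiplying the contributions: [m³/(kg·s²)] · [kg] · [kg] · [1/m]
Adding exponents of each base unit: kg: 1, m: 2, s: -2
SI base units of gravitational potential energy: kg·m²/s²

Answer: kg·m²/s²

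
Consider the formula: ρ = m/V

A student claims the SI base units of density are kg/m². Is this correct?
Units of each symbol in ρ = m/V:
  m (mass): kg
  V (volume): m³  → in the denominator, contributes 1/m³

Multiplying the contributions: [kg] · [1/m³]
Adding exponents of each base unit: kg: 1, m: -3
SI base units of density: kg/m³

The claimed units kg/m² (exponents kg: 1, m: -2) do not match the derived units kg/m³ (exponents kg: 1, m: -3), so the claim is incorrect.

Answer: No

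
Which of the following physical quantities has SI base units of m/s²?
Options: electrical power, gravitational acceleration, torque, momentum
Checking the SI base units of each option:
  electrical power (P = IV): kg·m²/s³  ✗
  gravitational acceleration (g = GM/r²): m/s²  ✓ matches
  torque (τ = Fr): kg·m²/s²  ✗
  momentum (p = mv): kg·m/s  ✗

Only gravitational acceleration has units m/s².

Answer: gravitational acceleration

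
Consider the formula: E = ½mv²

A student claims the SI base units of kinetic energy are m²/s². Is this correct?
Units of each symbol in E = ½mv²:
  m (mass): kg
  v (speed): m/s  → to the power 2, contributes m²/s²
  The factor ½ is dimensionless.

Multiplying the contributions: [kg] · [m²/s²]
Adding exponents of each base unit: kg: 1, m: 2, s: -2
SI base units of kinetic energy: kg·m²/s²

The claimed units m²/s² (exponents m: 2, s: -2) do not match the derived units kg·m²/s² (exponents kg: 1, m: 2, s: -2), so the claim is incorrect.

Answer: No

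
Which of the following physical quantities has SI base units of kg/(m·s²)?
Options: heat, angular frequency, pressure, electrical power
Checking the SI base units of each option:
  heat (Q = mcΔT): kg·m²/s²  ✗
  angular frequency (ω = 2πf): 1/s  ✗
  pressure (P = F/A): kg/(m·s²)  ✓ matches
  electrical power (P = IV): kg·m²/s³  ✗

Only pressure has units kg/(m·s²).

Answer: pressure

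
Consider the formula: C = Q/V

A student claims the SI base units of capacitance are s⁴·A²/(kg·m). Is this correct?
Units of each symbol in C = Q/V:
  Q (charge, in coulombs): s·A
  V (voltage, in volts): kg·m²/(s³·A)  → in the denominator, contributes s³·A/(kg·m²)

Multiplying the contributions: [s·A] · [s³·A/(kg·m²)]
Adding exponents of each base unit: kg: -1, m: -2, s: 4, A: 2
SI base units of capacitance: s⁴·A²/(kg·m²)

The claimed units s⁴·A²/(kg·m) (exponents kg: -1, m: -1, s: 4, A: 2) do not match the derived units s⁴·A²/(kg·m²) (exponents kg: -1, m: -2, s: 4, A: 2), so the claim is incorrect.

Answer: No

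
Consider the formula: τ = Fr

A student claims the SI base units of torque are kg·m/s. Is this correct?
Units of each symbol in τ = Fr:
  F (force): kg·m/s²
  r (lever arm): m

Multiplying the contributions: [kg·m/s²] · [m]
Adding exponents of each base unit: kg: 1, m: 2, s: -2
SI base units of torque: kg·m²/s²

The claimed units kg·m/s (exponents kg: 1, m: 1, s: -1) do not match the derived units kg·m²/s² (exponents kg: 1, m: 2, s: -2), so the claim is incorrect.

Answer: No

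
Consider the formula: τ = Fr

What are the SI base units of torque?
Units of each symbol in τ = Fr:
  F (force): kg·m/s²
  r (lever arm): m

Multiplying the contributions: [kg·m/s²] · [m]
Adding exponents of each base unit: kg: 1, m: 2, s: -2
SI base units of torque: kg·m²/s²

Answer: kg·m²/s²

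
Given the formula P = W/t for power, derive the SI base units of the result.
Units of each symbol in P = W/t:
  W (work): kg·m²/s²
  t (time): s  → in the denominator, contributes 1/s

Multiplying the contributions: [kg·m²/s²] · [1/s]
Adding exponents of each base unit: kg: 1, m: 2, s: -3
SI base units of power: kg·m²/s³

Answer: kg·m²/s³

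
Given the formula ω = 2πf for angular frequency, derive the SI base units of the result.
Units of each symbol in ω = 2πf:
  f (frequency): 1/s
  The factor 2π is dimensionless.

Multiplying the contributions: [1/s]
Adding exponents of each base unit: s: -1
SI base units of angular frequency: 1/s

Answer: 1/s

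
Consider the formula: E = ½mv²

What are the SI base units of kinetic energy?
Units of each symbol in E = ½mv²:
  m (mass): kg
  v (speed): m/s  → to the power 2, contributes m²/s²
  The factor ½ is dimensionless.

Multiplying the contributions: [kg] · [m²/s²]
Adding exponents of each base unit: kg: 1, m: 2, s: -2
SI base units of kinetic energy: kg·m²/s²

Answer: kg·m²/s²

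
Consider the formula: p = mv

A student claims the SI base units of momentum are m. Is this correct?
Units of each symbol in p = mv:
  m (mass): kg
  v (velocity): m/s

Multiplying the contributions: [kg] · [m/s]
Adding exponents of each base unit: kg: 1, m: 1, s: -1
SI base units of momentum: kg·m/s

The claimed units m (exponents m: 1) do not match the derived units kg·m/s (exponents kg: 1, m: 1, s: -1), so the claim is incorrect.

Answer: No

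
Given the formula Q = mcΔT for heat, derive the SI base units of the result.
Units of each symbol in Q = mcΔT:
  m (mass): kg
  c (specific heat capacity, in J/(kg·K)): m²/(s²·K)
  ΔT (temperature change): K

Multiplying the contributions: [kg] · [m²/(s²·K)] · [K]
Adding exponents of each base unit: kg: 1, m: 2, s: -2
SI base units of heat: kg·m²/s²

Answer: kg·m²/s²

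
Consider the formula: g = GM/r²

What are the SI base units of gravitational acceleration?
Units of each symbol in g = GM/r²:
  G (gravitational constant): m³/(kg·s²)
  M (mass): kg
  r (distance): m  → to the power 2 in the denominator, contributes 1/m²

Multiplying the contributions: [m³/(kg·s²)] · [kg] · [1/m²]
Adding exponents of each base unit: m: 1, s: -2
SI base units of gravitational acceleration: m/s²

Answer: m/s²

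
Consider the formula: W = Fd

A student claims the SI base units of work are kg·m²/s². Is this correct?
Units of each symbol in W = Fd:
  F (force): kg·m/s²
  d (displacement): m

Multiplying the contributions: [kg·m/s²] · [m]
Adding exponents of each base unit: kg: 1, m: 2, s: -2
SI base units of work: kg·m²/s²

The claimed units kg·m²/s² match the derived units, so the claim is correct.

Answer: Yes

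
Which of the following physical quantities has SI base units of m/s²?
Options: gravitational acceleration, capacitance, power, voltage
Checking the SI base units of each option:
  gravitational acceleration (g = GM/r²): m/s²  ✓ matches
  capacitance (C = Q/V): s⁴·A²/(kg·m²)  ✗
  power (P = W/t): kg·m²/s³  ✗
  voltage (V = IR): kg·m²/(s³·A)  ✗

Only gravitational acceleration has units m/s².

Answer: gravitational acceleration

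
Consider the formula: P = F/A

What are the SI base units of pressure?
Units of each symbol in P = F/A:
  F (force): kg·m/s²
  A (area): m²  → in the denominator, contributes 1/m²

Multiplying the contributions: [kg·m/s²] · [1/m²]
Adding exponents of each base unit: kg: 1, m: -1, s: -2
SI base units of pressure: kg/(m·s²)

Answer: kg/(m·s²)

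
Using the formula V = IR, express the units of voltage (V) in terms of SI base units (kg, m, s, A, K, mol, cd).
Units of each symbol in V = IR:
  I (current): A
  R (resistance, in ohms): kg·m²/(s³·A²)

Multiplying the contributions: [A] · [kg·m²/(s³·A²)]
Adding exponents of each base unit: kg: 1, m: 2, s: -3, A: -1
SI base units of voltage: kg·m²/(s³·A)

Answer: kg·m²/(s³·A)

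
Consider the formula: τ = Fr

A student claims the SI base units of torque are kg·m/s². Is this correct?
Units of each symbol in τ = Fr:
  F (force): kg·m/s²
  r (lever arm): m

Multiplying the contributions: [kg·m/s²] · [m]
Adding exponents of each base unit: kg: 1, m: 2, s: -2
SI base units of torque: kg·m²/s²

The claimed units kg·m/s² (exponents kg: 1, m: 1, s: -2) do not match the derived units kg·m²/s² (exponents kg: 1, m: 2, s: -2), so the claim is incorrect.

Answer: No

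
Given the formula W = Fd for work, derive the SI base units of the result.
Units of each symbol in W = Fd:
  F (force): kg·m/s²
  d (displacement): m

Multiplying the contributions: [kg·m/s²] · [m]
Adding exponents of each base unit: kg: 1, m: 2, s: -2
SI base units of work: kg·m²/s²

Answer: kg·m²/s²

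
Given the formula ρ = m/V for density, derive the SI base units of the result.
Units of each symbol in ρ = m/V:
  m (mass): kg
  V (volume): m³  → in the denominator, contributes 1/m³

Multiplying the contributions: [kg] · [1/m³]
Adding exponents of each base unit: kg: 1, m: -3
SI base units of density: kg/m³

Answer: kg/m³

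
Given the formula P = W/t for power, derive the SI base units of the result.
Units of each symbol in P = W/t:
  W (work): kg·m²/s²
  t (time): s  → in the denominator, contributes 1/s

Multiplying the contributions: [kg·m²/s²] · [1/s]
Adding exponents of each base unit: kg: 1, m: 2, s: -3
SI base units of power: kg·m²/s³

Answer: kg·m²/s³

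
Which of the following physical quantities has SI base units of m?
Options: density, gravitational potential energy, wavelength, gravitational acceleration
Checking the SI base units of each option:
  density (ρ = m/V): kg/m³  ✗
  gravitational potential energy (U = -GMm/r): kg·m²/s²  ✗
  wavelength (λ = v/f): m  ✓ matches
  gravitational acceleration (g = GM/r²): m/s²  ✗

Only wavelength has units m.

Answer: wavelength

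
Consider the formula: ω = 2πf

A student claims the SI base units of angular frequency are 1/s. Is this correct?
Units of each symbol in ω = 2πf:
  f (frequency): 1/s
  The factor 2π is dimensionless.

Multiplying the contributions: [1/s]
Adding exponents of each base unit: s: -1
SI base units of angular frequency: 1/s

The claimed units 1/s match the derived units, so the claim is correct.

Answer: Yes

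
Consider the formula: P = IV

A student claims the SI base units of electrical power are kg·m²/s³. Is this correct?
Units of each symbol in P = IV:
  I (current): A
  V (voltage, in volts): kg·m²/(s³·A)

Multiplying the contributions: [A] · [kg·m²/(s³·A)]
Adding exponents of each base unit: kg: 1, m: 2, s: -3
SI base units of electrical power: kg·m²/s³

The claimed units kg·m²/s³ match the derived units, so the claim is correct.

Answer: Yes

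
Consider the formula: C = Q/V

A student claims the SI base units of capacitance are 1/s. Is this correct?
Units of each symbol in C = Q/V:
  Q (charge, in coulombs): s·A
  V (voltage, in volts): kg·m²/(s³·A)  → in the denominator, contributes s³·A/(kg·m²)

Multiplying the contributions: [s·A] · [s³·A/(kg·m²)]
Adding exponents of each base unit: kg: -1, m: -2, s: 4, A: 2
SI base units of capacitance: s⁴·A²/(kg·m²)

The claimed units 1/s (exponents s: -1) do not match the derived units s⁴·A²/(kg·m²) (exponents kg: -1, m: -2, s: 4, A: 2), so the claim is incorrect.

Answer: No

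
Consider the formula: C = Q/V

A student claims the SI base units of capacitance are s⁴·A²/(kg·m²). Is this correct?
Units of each symbol in C = Q/V:
  Q (charge, in coulombs): s·A
  V (voltage, in volts): kg·m²/(s³·A)  → in the denominator, contributes s³·A/(kg·m²)

Multiplying the contributions: [s·A] · [s³·A/(kg·m²)]
Adding exponents of each base unit: kg: -1, m: -2, s: 4, A: 2
SI base units of capacitance: s⁴·A²/(kg·m²)

The claimed units s⁴·A²/(kg·m²) match the derived units, so the claim is correct.

Answer: Yes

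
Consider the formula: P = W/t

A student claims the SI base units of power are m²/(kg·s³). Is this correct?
Units of each symbol in P = W/t:
  W (work): kg·m²/s²
  t (time): s  → in the denominator, contributes 1/s

Multiplying the contributions: [kg·m²/s²] · [1/s]
Adding exponents of each base unit: kg: 1, m: 2, s: -3
SI base units of power: kg·m²/s³

The claimed units m²/(kg·s³) (exponents kg: -1, m: 2, s: -3) do not match the derived units kg·m²/s³ (exponents kg: 1, m: 2, s: -3), so the claim is incorrect.

Answer: No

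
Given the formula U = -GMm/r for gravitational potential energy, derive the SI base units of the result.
Units of each symbol in U = -GMm/r:
  G (gravitational constant): m³/(kg·s²)
  M (mass): kg
  m (mass): kg
  r (distance): m  → in the denominator, contributes 1/m
  The minus sign does not affect the units.

Multiplying the contributions: [m³/(kg·s²)] · [kg] · [kg] · [1/m]
Adding exponents of each base unit: kg: 1, m: 2, s: -2
SI base units of gravitational potential energy: kg·m²/s²

Answer: kg·m²/s²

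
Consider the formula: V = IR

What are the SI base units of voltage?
Units of each symbol in V = IR:
  I (current): A
  R (resistance, in ohms): kg·m²/(s³·A²)

Multiplying the contributions: [A] · [kg·m²/(s³·A²)]
Adding exponents of each base unit: kg: 1, m: 2, s: -3, A: -1
SI base units of voltage: kg·m²/(s³·A)

Answer: kg·m²/(s³·A)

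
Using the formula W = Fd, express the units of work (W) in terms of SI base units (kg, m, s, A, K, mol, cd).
Units of each symbol in W = Fd:
  F (force): kg·m/s²
  d (displacement): m

Multiplying the contributions: [kg·m/s²] · [m]
Adding exponents of each base unit: kg: 1, m: 2, s: -2
SI base units of work: kg·m²/s²

Answer: kg·m²/s²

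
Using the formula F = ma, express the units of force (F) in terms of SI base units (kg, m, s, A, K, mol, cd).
Units of each symbol in F = ma:
  m (mass): kg
  a (acceleration): m/s²

Multiplying the contributions: [kg] · [m/s²]
Adding exponents of each base unit: kg: 1, m: 1, s: -2
SI base units of force: kg·m/s²

Answer: kg·m/s²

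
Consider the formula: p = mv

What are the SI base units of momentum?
Units of each symbol in p = mv:
  m (mass): kg
  v (velocity): m/s

Multiplying the contributions: [kg] · [m/s]
Adding exponents of each base unit: kg: 1, m: 1, s: -1
SI base units of momentum: kg·m/s

Answer: kg·m/s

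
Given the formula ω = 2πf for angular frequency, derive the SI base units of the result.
Units of each symbol in ω = 2πf:
  f (frequency): 1/s
  The factor 2π is dimensionless.

Multiplying the contributions: [1/s]
Adding exponents of each base unit: s: -1
SI base units of angular frequency: 1/s

Answer: 1/s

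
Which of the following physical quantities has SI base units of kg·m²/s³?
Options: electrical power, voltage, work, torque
Checking the SI base units of each option:
  electrical power (P = IV): kg·m²/s³  ✓ matches
  voltage (V = IR): kg·m²/(s³·A)  ✗
  work (W = Fd): kg·m²/s²  ✗
  torque (τ = Fr): kg·m²/s²  ✗

Only electrical power has units kg·m²/s³.

Answer: electrical power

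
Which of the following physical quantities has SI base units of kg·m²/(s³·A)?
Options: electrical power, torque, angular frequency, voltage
Checking the SI base units of each option:
  electrical power (P = IV): kg·m²/s³  ✗
  torque (τ = Fr): kg·m²/s²  ✗
  angular frequency (ω = 2πf): 1/s  ✗
  voltage (V = IR): kg·m²/(s³·A)  ✓ matches

Only voltage has units kg·m²/(s³·A).

Answer: voltage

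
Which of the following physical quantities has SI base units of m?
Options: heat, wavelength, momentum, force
Checking the SI base units of each option:
  heat (Q = mcΔT): kg·m²/s²  ✗
  wavelength (λ = v/f): m  ✓ matches
  momentum (p = mv): kg·m/s  ✗
  force (F = ma): kg·m/s²  ✗

Only wavelength has units m.

Answer: wavelength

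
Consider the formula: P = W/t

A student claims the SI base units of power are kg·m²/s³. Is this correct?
Units of each symbol in P = W/t:
  W (work): kg·m²/s²
  t (time): s  → in the denominator, contributes 1/s

Multiplying the contributions: [kg·m²/s²] · [1/s]
Adding exponents of each base unit: kg: 1, m: 2, s: -3
SI base units of power: kg·m²/s³

The claimed units kg·m²/s³ match the derived units, so the claim is correct.

Answer: Yes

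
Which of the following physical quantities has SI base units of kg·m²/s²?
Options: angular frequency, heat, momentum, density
Checking the SI base units of each option:
  angular frequency (ω = 2πf): 1/s  ✗
  heat (Q = mcΔT): kg·m²/s²  ✓ matches
  momentum (p = mv): kg·m/s  ✗
  density (ρ = m/V): kg/m³  ✗

Only heat has units kg·m²/s².

Answer: heat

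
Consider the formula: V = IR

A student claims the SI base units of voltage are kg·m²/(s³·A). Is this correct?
Units of each symbol in V = IR:
  I (current): A
  R (resistance, in ohms): kg·m²/(s³·A²)

Multiplying the contributions: [A] · [kg·m²/(s³·A²)]
Adding exponents of each base unit: kg: 1, m: 2, s: -3, A: -1
SI base units of voltage: kg·m²/(s³·A)

The claimed units kg·m²/(s³·A) match the derived units, so the claim is correct.

Answer: Yes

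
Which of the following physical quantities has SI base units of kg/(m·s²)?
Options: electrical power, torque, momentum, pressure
Checking the SI base units of each option:
  electrical power (P = IV): kg·m²/s³  ✗
  torque (τ = Fr): kg·m²/s²  ✗
  momentum (p = mv): kg·m/s  ✗
  pressure (P = F/A): kg/(m·s²)  ✓ matches

Only pressure has units kg/(m·s²).

Answer: pressure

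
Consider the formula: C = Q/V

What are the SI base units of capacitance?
Units of each symbol in C = Q/V:
  Q (charge, in coulombs): s·A
  V (voltage, in volts): kg·m²/(s³·A)  → in the denominator, contributes s³·A/(kg·m²)

Multiplying the contributions: [s·A] · [s³·A/(kg·m²)]
Adding exponents of each base unit: kg: -1, m: -2, s: 4, A: 2
SI base units of capacitance: s⁴·A²/(kg·m²)

Answer: s⁴·A²/(kg·m²)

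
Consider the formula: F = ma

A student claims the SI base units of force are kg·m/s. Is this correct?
Units of each symbol in F = ma:
  m (mass): kg
  a (acceleration): m/s²

Multiplying the contributions: [kg] · [m/s²]
Adding exponents of each base unit: kg: 1, m: 1, s: -2
SI base units of force: kg·m/s²

The claimed units kg·m/s (exponents kg: 1, m: 1, s: -1) do not match the derived units kg·m/s² (exponents kg: 1, m: 1, s: -2), so the claim is incorrect.

Answer: No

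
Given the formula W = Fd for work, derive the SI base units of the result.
Units of each symbol in W = Fd:
  F (force): kg·m/s²
  d (displacement): m

Multiplying the contributions: [kg·m/s²] · [m]
Adding exponents of each base unit: kg: 1, m: 2, s: -2
SI base units of work: kg·m²/s²

Answer: kg·m²/s²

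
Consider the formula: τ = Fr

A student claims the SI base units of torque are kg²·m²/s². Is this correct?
Units of each symbol in τ = Fr:
  F (force): kg·m/s²
  r (lever arm): m

Multiplying the contributions: [kg·m/s²] · [m]
Adding exponents of each base unit: kg: 1, m: 2, s: -2
SI base units of torque: kg·m²/s²

The claimed units kg²·m²/s² (exponents kg: 2, m: 2, s: -2) do not match the derived units kg·m²/s² (exponents kg: 1, m: 2, s: -2), so the claim is incorrect.

Answer: No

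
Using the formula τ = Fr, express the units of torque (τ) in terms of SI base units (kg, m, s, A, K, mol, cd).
Units of each symbol in τ = Fr:
  F (force): kg·m/s²
  r (lever arm): m

Multiplying the contributions: [kg·m/s²] · [m]
Adding exponents of each base unit: kg: 1, m: 2, s: -2
SI base units of torque: kg·m²/s²

Answer: kg·m²/s²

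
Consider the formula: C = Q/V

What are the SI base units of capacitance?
Units of each symbol in C = Q/V:
  Q (charge, in coulombs): s·A
  V (voltage, in volts): kg·m²/(s³·A)  → in the denominator, contributes s³·A/(kg·m²)

Multiplying the contributions: [s·A] · [s³·A/(kg·m²)]
Adding exponents of each base unit: kg: -1, m: -2, s: 4, A: 2
SI base units of capacitance: s⁴·A²/(kg·m²)

Answer: s⁴·A²/(kg·m²)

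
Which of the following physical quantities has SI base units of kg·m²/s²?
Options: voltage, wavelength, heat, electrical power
Checking the SI base units of each option:
  voltage (V = IR): kg·m²/(s³·A)  ✗
  wavelength (λ = v/f): m  ✗
  heat (Q = mcΔT): kg·m²/s²  ✓ matches
  electrical power (P = IV): kg·m²/s³  ✗

Only heat has units kg·m²/s².

Answer: heat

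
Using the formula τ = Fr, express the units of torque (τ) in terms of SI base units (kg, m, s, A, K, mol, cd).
Units of each symbol in τ = Fr:
  F (force): kg·m/s²
  r (lever arm): m

Multiplying the contributions: [kg·m/s²] · [m]
Adding exponents of each base unit: kg: 1, m: 2, s: -2
SI base units of torque: kg·m²/s²

Answer: kg·m²/s²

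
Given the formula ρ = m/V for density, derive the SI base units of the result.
Units of each symbol in ρ = m/V:
  m (mass): kg
  V (volume): m³  → in the denominator, contributes 1/m³

Multiplying the contributions: [kg] · [1/m³]
Adding exponents of each base unit: kg: 1, m: -3
SI base units of density: kg/m³

Answer: kg/m³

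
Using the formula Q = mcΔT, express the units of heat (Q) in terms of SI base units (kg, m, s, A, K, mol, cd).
Units of each symbol in Q = mcΔT:
  m (mass): kg
  c (specific heat capacity, in J/(kg·K)): m²/(s²·K)
  ΔT (temperature change): K

Multiplying the contributions: [kg] · [m²/(s²·K)] · [K]
Adding exponents of each base unit: kg: 1, m: 2, s: -2
SI base units of heat: kg·m²/s²

Answer: kg·m²/s²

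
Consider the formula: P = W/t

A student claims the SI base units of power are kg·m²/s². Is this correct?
Units of each symbol in P = W/t:
  W (work): kg·m²/s²
  t (time): s  → in the denominator, contributes 1/s

Multiplying the contributions: [kg·m²/s²] · [1/s]
Adding exponents of each base unit: kg: 1, m: 2, s: -3
SI base units of power: kg·m²/s³

The claimed units kg·m²/s² (exponents kg: 1, m: 2, s: -2) do not match the derived units kg·m²/s³ (exponents kg: 1, m: 2, s: -3), so the claim is incorrect.

Answer: No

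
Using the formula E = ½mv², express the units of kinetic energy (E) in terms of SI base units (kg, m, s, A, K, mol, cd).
Units of each symbol in E = ½mv²:
  m (mass): kg
  v (speed): m/s  → to the power 2, contributes m²/s²
  The factor ½ is dimensionless.

Multiplying the contributions: [kg] · [m²/s²]
Adding exponents of each base unit: kg: 1, m: 2, s: -2
SI base units of kinetic energy: kg·m²/s²

Answer: kg·m²/s²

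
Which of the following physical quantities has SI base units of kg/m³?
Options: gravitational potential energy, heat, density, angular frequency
Checking the SI base units of each option:
  gravitational potential energy (U = -GMm/r): kg·m²/s²  ✗
  heat (Q = mcΔT): kg·m²/s²  ✗
  density (ρ = m/V): kg/m³  ✓ matches
  angular frequency (ω = 2πf): 1/s  ✗

Only density has units kg/m³.

Answer: density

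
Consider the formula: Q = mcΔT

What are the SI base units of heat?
Units of each symbol in Q = mcΔT:
  m (mass): kg
  c (specific heat capacity, in J/(kg·K)): m²/(s²·K)
  ΔT (temperature change): K

Multiplying the contributions: [kg] · [m²/(s²·K)] · [K]
Adding exponents of each base unit: kg: 1, m: 2, s: -2
SI base units of heat: kg·m²/s²

Answer: kg·m²/s²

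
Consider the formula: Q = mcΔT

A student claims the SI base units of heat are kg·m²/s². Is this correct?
Units of each symbol in Q = mcΔT:
  m (mass): kg
  c (specific heat capacity, in J/(kg·K)): m²/(s²·K)
  ΔT (temperature change): K

Multiplying the contributions: [kg] · [m²/(s²·K)] · [K]
Adding exponents of each base unit: kg: 1, m: 2, s: -2
SI base units of heat: kg·m²/s²

The claimed units kg·m²/s² match the derived units, so the claim is correct.

Answer: Yes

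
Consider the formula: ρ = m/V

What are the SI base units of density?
Units of each symbol in ρ = m/V:
  m (mass): kg
  V (volume): m³  → in the denominator, contributes 1/m³

Multiplying the contributions: [kg] · [1/m³]
Adding exponents of each base unit: kg: 1, m: -3
SI base units of density: kg/m³

Answer: kg/m³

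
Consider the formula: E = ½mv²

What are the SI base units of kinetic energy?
Units of each symbol in E = ½mv²:
  m (mass): kg
  v (speed): m/s  → to the power 2, contributes m²/s²
  The factor ½ is dimensionless.

Multiplying the contributions: [kg] · [m²/s²]
Adding exponents of each base unit: kg: 1, m: 2, s: -2
SI base units of kinetic energy: kg·m²/s²

Answer: kg·m²/s²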